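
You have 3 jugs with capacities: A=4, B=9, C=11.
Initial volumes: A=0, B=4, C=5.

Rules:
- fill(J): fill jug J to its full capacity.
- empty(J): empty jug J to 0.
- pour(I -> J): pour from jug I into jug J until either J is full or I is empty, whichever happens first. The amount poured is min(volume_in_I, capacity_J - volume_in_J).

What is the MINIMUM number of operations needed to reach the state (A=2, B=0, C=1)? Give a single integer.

BFS from (A=0, B=4, C=5). One shortest path:
  1. fill(B) -> (A=0 B=9 C=5)
  2. pour(B -> A) -> (A=4 B=5 C=5)
  3. pour(A -> C) -> (A=0 B=5 C=9)
  4. pour(B -> A) -> (A=4 B=1 C=9)
  5. pour(A -> C) -> (A=2 B=1 C=11)
  6. empty(C) -> (A=2 B=1 C=0)
  7. pour(B -> C) -> (A=2 B=0 C=1)
Reached target in 7 moves.

Answer: 7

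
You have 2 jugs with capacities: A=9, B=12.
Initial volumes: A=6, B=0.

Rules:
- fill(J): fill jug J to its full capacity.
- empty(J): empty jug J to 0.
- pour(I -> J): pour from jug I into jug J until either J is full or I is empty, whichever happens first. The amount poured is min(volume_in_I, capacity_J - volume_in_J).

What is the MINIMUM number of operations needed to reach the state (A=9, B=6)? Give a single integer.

BFS from (A=6, B=0). One shortest path:
  1. pour(A -> B) -> (A=0 B=6)
  2. fill(A) -> (A=9 B=6)
Reached target in 2 moves.

Answer: 2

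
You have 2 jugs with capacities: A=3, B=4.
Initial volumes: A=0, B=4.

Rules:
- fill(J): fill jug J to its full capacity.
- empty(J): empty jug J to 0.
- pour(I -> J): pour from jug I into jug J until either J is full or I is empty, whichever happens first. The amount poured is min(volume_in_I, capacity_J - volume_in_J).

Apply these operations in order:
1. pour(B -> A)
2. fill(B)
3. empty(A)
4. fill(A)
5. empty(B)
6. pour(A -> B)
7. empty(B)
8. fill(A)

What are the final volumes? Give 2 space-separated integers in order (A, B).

Answer: 3 0

Derivation:
Step 1: pour(B -> A) -> (A=3 B=1)
Step 2: fill(B) -> (A=3 B=4)
Step 3: empty(A) -> (A=0 B=4)
Step 4: fill(A) -> (A=3 B=4)
Step 5: empty(B) -> (A=3 B=0)
Step 6: pour(A -> B) -> (A=0 B=3)
Step 7: empty(B) -> (A=0 B=0)
Step 8: fill(A) -> (A=3 B=0)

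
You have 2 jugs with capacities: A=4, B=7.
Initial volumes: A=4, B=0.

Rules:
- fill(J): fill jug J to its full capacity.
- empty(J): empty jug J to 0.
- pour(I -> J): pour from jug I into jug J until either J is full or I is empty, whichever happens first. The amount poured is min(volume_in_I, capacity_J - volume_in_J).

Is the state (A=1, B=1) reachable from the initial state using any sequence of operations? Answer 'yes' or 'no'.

Answer: no

Derivation:
BFS explored all 22 reachable states.
Reachable set includes: (0,0), (0,1), (0,2), (0,3), (0,4), (0,5), (0,6), (0,7), (1,0), (1,7), (2,0), (2,7) ...
Target (A=1, B=1) not in reachable set → no.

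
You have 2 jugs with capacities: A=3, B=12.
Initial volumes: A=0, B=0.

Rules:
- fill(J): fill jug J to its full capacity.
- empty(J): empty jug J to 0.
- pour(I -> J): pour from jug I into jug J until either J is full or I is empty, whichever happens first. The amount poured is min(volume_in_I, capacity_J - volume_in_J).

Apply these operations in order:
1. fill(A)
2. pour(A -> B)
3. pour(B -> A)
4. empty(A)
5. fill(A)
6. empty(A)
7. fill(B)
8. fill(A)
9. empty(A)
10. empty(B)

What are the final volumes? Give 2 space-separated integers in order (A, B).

Step 1: fill(A) -> (A=3 B=0)
Step 2: pour(A -> B) -> (A=0 B=3)
Step 3: pour(B -> A) -> (A=3 B=0)
Step 4: empty(A) -> (A=0 B=0)
Step 5: fill(A) -> (A=3 B=0)
Step 6: empty(A) -> (A=0 B=0)
Step 7: fill(B) -> (A=0 B=12)
Step 8: fill(A) -> (A=3 B=12)
Step 9: empty(A) -> (A=0 B=12)
Step 10: empty(B) -> (A=0 B=0)

Answer: 0 0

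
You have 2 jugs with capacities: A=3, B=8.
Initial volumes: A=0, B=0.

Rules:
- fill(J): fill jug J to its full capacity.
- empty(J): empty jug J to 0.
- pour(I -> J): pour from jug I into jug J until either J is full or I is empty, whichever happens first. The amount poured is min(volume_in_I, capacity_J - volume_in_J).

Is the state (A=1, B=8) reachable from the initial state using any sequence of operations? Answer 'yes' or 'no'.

BFS from (A=0, B=0):
  1. fill(A) -> (A=3 B=0)
  2. pour(A -> B) -> (A=0 B=3)
  3. fill(A) -> (A=3 B=3)
  4. pour(A -> B) -> (A=0 B=6)
  5. fill(A) -> (A=3 B=6)
  6. pour(A -> B) -> (A=1 B=8)
Target reached → yes.

Answer: yes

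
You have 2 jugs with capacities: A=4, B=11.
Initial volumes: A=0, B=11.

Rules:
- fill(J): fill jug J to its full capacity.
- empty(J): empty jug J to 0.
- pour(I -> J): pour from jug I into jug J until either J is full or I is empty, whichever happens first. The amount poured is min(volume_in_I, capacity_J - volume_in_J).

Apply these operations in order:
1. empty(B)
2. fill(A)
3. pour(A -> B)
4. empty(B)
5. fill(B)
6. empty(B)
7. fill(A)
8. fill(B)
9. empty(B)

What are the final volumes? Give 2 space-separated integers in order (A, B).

Step 1: empty(B) -> (A=0 B=0)
Step 2: fill(A) -> (A=4 B=0)
Step 3: pour(A -> B) -> (A=0 B=4)
Step 4: empty(B) -> (A=0 B=0)
Step 5: fill(B) -> (A=0 B=11)
Step 6: empty(B) -> (A=0 B=0)
Step 7: fill(A) -> (A=4 B=0)
Step 8: fill(B) -> (A=4 B=11)
Step 9: empty(B) -> (A=4 B=0)

Answer: 4 0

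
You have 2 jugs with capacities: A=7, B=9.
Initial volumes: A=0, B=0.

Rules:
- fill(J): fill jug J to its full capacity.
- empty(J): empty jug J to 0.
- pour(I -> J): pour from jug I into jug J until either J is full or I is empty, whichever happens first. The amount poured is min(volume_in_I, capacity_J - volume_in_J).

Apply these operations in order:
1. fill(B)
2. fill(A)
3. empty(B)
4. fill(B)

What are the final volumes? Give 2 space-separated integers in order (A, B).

Step 1: fill(B) -> (A=0 B=9)
Step 2: fill(A) -> (A=7 B=9)
Step 3: empty(B) -> (A=7 B=0)
Step 4: fill(B) -> (A=7 B=9)

Answer: 7 9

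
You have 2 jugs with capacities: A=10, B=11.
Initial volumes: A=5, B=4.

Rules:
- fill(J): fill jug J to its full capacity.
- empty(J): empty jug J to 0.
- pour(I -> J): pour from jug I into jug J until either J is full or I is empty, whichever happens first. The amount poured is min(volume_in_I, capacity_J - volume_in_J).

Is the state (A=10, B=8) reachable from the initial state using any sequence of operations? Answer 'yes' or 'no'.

BFS from (A=5, B=4):
  1. pour(A -> B) -> (A=0 B=9)
  2. fill(A) -> (A=10 B=9)
  3. pour(A -> B) -> (A=8 B=11)
  4. empty(B) -> (A=8 B=0)
  5. pour(A -> B) -> (A=0 B=8)
  6. fill(A) -> (A=10 B=8)
Target reached → yes.

Answer: yes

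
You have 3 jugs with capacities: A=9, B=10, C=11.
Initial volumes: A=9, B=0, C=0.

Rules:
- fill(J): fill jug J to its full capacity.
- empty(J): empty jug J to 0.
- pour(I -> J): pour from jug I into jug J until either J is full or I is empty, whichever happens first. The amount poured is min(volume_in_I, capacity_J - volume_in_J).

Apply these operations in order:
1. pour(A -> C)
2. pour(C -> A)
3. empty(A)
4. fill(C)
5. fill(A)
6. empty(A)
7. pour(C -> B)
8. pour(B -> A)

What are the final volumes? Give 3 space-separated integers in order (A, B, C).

Step 1: pour(A -> C) -> (A=0 B=0 C=9)
Step 2: pour(C -> A) -> (A=9 B=0 C=0)
Step 3: empty(A) -> (A=0 B=0 C=0)
Step 4: fill(C) -> (A=0 B=0 C=11)
Step 5: fill(A) -> (A=9 B=0 C=11)
Step 6: empty(A) -> (A=0 B=0 C=11)
Step 7: pour(C -> B) -> (A=0 B=10 C=1)
Step 8: pour(B -> A) -> (A=9 B=1 C=1)

Answer: 9 1 1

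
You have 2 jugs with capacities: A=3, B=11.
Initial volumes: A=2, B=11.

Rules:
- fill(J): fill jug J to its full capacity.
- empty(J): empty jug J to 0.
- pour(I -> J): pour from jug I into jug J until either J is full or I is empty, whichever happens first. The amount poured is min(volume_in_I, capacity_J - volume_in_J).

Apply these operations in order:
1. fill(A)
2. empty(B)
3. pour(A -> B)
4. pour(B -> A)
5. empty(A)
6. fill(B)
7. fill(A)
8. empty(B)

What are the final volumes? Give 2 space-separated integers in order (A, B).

Answer: 3 0

Derivation:
Step 1: fill(A) -> (A=3 B=11)
Step 2: empty(B) -> (A=3 B=0)
Step 3: pour(A -> B) -> (A=0 B=3)
Step 4: pour(B -> A) -> (A=3 B=0)
Step 5: empty(A) -> (A=0 B=0)
Step 6: fill(B) -> (A=0 B=11)
Step 7: fill(A) -> (A=3 B=11)
Step 8: empty(B) -> (A=3 B=0)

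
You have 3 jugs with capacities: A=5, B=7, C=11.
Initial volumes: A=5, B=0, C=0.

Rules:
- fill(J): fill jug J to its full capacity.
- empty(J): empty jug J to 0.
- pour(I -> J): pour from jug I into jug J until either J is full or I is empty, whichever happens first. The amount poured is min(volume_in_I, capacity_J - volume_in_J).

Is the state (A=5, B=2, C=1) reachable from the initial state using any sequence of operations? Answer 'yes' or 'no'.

Answer: yes

Derivation:
BFS from (A=5, B=0, C=0):
  1. fill(B) -> (A=5 B=7 C=0)
  2. pour(A -> C) -> (A=0 B=7 C=5)
  3. pour(B -> C) -> (A=0 B=1 C=11)
  4. empty(C) -> (A=0 B=1 C=0)
  5. pour(B -> C) -> (A=0 B=0 C=1)
  6. fill(B) -> (A=0 B=7 C=1)
  7. pour(B -> A) -> (A=5 B=2 C=1)
Target reached → yes.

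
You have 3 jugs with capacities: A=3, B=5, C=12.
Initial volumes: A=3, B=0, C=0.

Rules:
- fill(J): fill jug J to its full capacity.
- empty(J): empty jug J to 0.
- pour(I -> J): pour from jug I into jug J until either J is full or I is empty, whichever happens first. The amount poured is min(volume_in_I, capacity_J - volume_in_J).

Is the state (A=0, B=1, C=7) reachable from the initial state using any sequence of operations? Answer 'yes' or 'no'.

BFS from (A=3, B=0, C=0):
  1. fill(B) -> (A=3 B=5 C=0)
  2. pour(B -> C) -> (A=3 B=0 C=5)
  3. pour(A -> B) -> (A=0 B=3 C=5)
  4. pour(C -> A) -> (A=3 B=3 C=2)
  5. pour(A -> B) -> (A=1 B=5 C=2)
  6. pour(B -> C) -> (A=1 B=0 C=7)
  7. pour(A -> B) -> (A=0 B=1 C=7)
Target reached → yes.

Answer: yes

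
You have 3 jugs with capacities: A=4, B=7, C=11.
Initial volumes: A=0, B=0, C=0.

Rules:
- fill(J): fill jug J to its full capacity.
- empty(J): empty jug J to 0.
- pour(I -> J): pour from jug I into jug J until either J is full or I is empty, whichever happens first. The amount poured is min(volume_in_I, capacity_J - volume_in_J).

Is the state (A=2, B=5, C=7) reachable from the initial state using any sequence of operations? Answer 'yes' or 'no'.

Answer: no

Derivation:
BFS explored all 300 reachable states.
Reachable set includes: (0,0,0), (0,0,1), (0,0,2), (0,0,3), (0,0,4), (0,0,5), (0,0,6), (0,0,7), (0,0,8), (0,0,9), (0,0,10), (0,0,11) ...
Target (A=2, B=5, C=7) not in reachable set → no.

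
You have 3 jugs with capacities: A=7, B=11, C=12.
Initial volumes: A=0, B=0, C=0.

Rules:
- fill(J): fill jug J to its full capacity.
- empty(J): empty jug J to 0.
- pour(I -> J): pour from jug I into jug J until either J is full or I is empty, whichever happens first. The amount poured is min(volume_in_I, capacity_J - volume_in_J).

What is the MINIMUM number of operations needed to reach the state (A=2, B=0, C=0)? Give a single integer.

BFS from (A=0, B=0, C=0). One shortest path:
  1. fill(A) -> (A=7 B=0 C=0)
  2. pour(A -> C) -> (A=0 B=0 C=7)
  3. fill(A) -> (A=7 B=0 C=7)
  4. pour(A -> C) -> (A=2 B=0 C=12)
  5. empty(C) -> (A=2 B=0 C=0)
Reached target in 5 moves.

Answer: 5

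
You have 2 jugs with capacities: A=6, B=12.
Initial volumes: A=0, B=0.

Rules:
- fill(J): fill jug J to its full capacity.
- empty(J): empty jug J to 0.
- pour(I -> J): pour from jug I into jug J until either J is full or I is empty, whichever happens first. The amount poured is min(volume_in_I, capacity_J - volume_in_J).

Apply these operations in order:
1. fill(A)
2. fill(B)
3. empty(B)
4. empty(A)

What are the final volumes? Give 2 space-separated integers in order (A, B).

Step 1: fill(A) -> (A=6 B=0)
Step 2: fill(B) -> (A=6 B=12)
Step 3: empty(B) -> (A=6 B=0)
Step 4: empty(A) -> (A=0 B=0)

Answer: 0 0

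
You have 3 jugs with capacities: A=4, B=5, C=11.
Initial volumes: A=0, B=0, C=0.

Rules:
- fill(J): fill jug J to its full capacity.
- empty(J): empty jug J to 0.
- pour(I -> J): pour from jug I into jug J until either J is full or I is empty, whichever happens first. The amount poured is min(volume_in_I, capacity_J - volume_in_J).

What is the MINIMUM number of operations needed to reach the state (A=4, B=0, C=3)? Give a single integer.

BFS from (A=0, B=0, C=0). One shortest path:
  1. fill(C) -> (A=0 B=0 C=11)
  2. pour(C -> A) -> (A=4 B=0 C=7)
  3. empty(A) -> (A=0 B=0 C=7)
  4. pour(C -> A) -> (A=4 B=0 C=3)
Reached target in 4 moves.

Answer: 4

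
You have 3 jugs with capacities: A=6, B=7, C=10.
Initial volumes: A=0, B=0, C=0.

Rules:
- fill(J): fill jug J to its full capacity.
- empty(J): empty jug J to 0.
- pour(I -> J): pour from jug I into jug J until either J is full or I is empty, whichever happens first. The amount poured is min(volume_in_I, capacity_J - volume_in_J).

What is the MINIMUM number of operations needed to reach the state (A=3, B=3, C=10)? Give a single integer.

Answer: 7

Derivation:
BFS from (A=0, B=0, C=0). One shortest path:
  1. fill(C) -> (A=0 B=0 C=10)
  2. pour(C -> A) -> (A=6 B=0 C=4)
  3. pour(C -> B) -> (A=6 B=4 C=0)
  4. pour(A -> C) -> (A=0 B=4 C=6)
  5. fill(A) -> (A=6 B=4 C=6)
  6. pour(A -> B) -> (A=3 B=7 C=6)
  7. pour(B -> C) -> (A=3 B=3 C=10)
Reached target in 7 moves.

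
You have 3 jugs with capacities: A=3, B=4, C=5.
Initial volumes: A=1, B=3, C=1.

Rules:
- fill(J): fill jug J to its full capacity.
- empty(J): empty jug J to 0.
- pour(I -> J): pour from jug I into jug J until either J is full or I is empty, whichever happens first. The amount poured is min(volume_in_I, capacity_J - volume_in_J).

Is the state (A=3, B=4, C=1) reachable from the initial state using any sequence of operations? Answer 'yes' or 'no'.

BFS from (A=1, B=3, C=1):
  1. fill(A) -> (A=3 B=3 C=1)
  2. fill(B) -> (A=3 B=4 C=1)
Target reached → yes.

Answer: yes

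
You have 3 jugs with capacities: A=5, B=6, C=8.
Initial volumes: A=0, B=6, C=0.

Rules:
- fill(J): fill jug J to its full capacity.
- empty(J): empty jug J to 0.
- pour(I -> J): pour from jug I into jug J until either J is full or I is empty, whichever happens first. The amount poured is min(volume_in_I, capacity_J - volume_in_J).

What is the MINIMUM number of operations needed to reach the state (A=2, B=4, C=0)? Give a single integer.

BFS from (A=0, B=6, C=0). One shortest path:
  1. fill(A) -> (A=5 B=6 C=0)
  2. pour(B -> C) -> (A=5 B=0 C=6)
  3. pour(A -> C) -> (A=3 B=0 C=8)
  4. pour(C -> B) -> (A=3 B=6 C=2)
  5. pour(B -> A) -> (A=5 B=4 C=2)
  6. empty(A) -> (A=0 B=4 C=2)
  7. pour(C -> A) -> (A=2 B=4 C=0)
Reached target in 7 moves.

Answer: 7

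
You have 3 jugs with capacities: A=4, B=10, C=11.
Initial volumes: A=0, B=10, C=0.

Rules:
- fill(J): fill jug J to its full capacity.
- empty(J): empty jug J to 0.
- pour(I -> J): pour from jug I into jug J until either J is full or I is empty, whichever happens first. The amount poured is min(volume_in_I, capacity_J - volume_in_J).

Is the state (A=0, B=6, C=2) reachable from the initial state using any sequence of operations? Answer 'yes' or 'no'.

BFS from (A=0, B=10, C=0):
  1. pour(B -> A) -> (A=4 B=6 C=0)
  2. empty(A) -> (A=0 B=6 C=0)
  3. pour(B -> A) -> (A=4 B=2 C=0)
  4. empty(A) -> (A=0 B=2 C=0)
  5. pour(B -> C) -> (A=0 B=0 C=2)
  6. fill(B) -> (A=0 B=10 C=2)
  7. pour(B -> A) -> (A=4 B=6 C=2)
  8. empty(A) -> (A=0 B=6 C=2)
Target reached → yes.

Answer: yes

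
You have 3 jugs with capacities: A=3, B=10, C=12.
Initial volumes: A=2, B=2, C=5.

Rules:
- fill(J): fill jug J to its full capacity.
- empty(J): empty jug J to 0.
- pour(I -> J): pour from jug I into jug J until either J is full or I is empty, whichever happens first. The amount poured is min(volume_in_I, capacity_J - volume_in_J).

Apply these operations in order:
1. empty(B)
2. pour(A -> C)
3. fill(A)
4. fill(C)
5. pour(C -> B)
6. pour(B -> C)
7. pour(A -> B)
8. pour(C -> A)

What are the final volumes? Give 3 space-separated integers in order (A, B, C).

Step 1: empty(B) -> (A=2 B=0 C=5)
Step 2: pour(A -> C) -> (A=0 B=0 C=7)
Step 3: fill(A) -> (A=3 B=0 C=7)
Step 4: fill(C) -> (A=3 B=0 C=12)
Step 5: pour(C -> B) -> (A=3 B=10 C=2)
Step 6: pour(B -> C) -> (A=3 B=0 C=12)
Step 7: pour(A -> B) -> (A=0 B=3 C=12)
Step 8: pour(C -> A) -> (A=3 B=3 C=9)

Answer: 3 3 9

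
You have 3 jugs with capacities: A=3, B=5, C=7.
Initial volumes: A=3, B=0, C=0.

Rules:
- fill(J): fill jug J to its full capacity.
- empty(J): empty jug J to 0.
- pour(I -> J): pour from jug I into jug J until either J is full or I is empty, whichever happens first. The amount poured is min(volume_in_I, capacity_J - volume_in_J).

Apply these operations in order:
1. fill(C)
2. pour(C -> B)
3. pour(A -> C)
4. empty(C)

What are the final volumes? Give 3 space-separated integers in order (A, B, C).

Step 1: fill(C) -> (A=3 B=0 C=7)
Step 2: pour(C -> B) -> (A=3 B=5 C=2)
Step 3: pour(A -> C) -> (A=0 B=5 C=5)
Step 4: empty(C) -> (A=0 B=5 C=0)

Answer: 0 5 0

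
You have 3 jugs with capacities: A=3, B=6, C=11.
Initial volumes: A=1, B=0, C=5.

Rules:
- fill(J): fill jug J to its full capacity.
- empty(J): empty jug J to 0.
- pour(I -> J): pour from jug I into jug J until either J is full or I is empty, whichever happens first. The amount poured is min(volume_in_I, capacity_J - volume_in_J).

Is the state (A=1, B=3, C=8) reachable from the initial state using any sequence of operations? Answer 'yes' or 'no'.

BFS explored all 236 reachable states.
Reachable set includes: (0,0,0), (0,0,1), (0,0,2), (0,0,3), (0,0,4), (0,0,5), (0,0,6), (0,0,7), (0,0,8), (0,0,9), (0,0,10), (0,0,11) ...
Target (A=1, B=3, C=8) not in reachable set → no.

Answer: no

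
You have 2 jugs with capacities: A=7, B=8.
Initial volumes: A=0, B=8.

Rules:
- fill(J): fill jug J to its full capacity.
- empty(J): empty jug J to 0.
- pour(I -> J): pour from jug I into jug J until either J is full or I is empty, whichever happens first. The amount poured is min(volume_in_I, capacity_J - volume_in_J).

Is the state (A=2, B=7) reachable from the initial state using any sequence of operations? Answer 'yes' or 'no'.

BFS explored all 30 reachable states.
Reachable set includes: (0,0), (0,1), (0,2), (0,3), (0,4), (0,5), (0,6), (0,7), (0,8), (1,0), (1,8), (2,0) ...
Target (A=2, B=7) not in reachable set → no.

Answer: no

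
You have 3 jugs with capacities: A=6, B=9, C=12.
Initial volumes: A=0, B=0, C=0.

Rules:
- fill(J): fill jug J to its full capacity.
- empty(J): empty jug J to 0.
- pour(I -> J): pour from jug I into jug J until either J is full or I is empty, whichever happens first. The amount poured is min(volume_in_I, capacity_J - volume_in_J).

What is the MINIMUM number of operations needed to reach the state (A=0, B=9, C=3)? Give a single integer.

BFS from (A=0, B=0, C=0). One shortest path:
  1. fill(C) -> (A=0 B=0 C=12)
  2. pour(C -> B) -> (A=0 B=9 C=3)
Reached target in 2 moves.

Answer: 2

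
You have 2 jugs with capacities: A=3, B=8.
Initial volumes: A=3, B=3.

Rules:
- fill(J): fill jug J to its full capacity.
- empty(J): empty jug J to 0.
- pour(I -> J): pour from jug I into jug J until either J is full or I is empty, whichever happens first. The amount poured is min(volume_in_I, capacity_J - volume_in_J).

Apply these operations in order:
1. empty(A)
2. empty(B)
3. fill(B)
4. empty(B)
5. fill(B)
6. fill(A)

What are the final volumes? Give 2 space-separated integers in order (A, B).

Answer: 3 8

Derivation:
Step 1: empty(A) -> (A=0 B=3)
Step 2: empty(B) -> (A=0 B=0)
Step 3: fill(B) -> (A=0 B=8)
Step 4: empty(B) -> (A=0 B=0)
Step 5: fill(B) -> (A=0 B=8)
Step 6: fill(A) -> (A=3 B=8)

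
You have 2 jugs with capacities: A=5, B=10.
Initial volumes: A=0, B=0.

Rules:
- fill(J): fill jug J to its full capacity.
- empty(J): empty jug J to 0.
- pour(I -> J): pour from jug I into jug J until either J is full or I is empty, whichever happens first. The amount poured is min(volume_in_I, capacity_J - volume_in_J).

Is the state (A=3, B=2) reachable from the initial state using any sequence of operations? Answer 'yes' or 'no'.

Answer: no

Derivation:
BFS explored all 6 reachable states.
Reachable set includes: (0,0), (0,5), (0,10), (5,0), (5,5), (5,10)
Target (A=3, B=2) not in reachable set → no.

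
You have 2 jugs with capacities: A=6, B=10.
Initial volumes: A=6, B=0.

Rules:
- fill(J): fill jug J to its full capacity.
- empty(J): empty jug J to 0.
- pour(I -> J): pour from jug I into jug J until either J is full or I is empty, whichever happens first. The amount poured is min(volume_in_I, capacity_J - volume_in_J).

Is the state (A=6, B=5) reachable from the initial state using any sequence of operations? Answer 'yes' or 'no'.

Answer: no

Derivation:
BFS explored all 16 reachable states.
Reachable set includes: (0,0), (0,2), (0,4), (0,6), (0,8), (0,10), (2,0), (2,10), (4,0), (4,10), (6,0), (6,2) ...
Target (A=6, B=5) not in reachable set → no.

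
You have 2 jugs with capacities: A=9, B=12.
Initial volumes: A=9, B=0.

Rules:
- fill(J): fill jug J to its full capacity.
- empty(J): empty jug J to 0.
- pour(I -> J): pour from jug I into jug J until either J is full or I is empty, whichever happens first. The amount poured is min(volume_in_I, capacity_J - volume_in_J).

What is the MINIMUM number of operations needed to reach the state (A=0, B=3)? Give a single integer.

Answer: 4

Derivation:
BFS from (A=9, B=0). One shortest path:
  1. empty(A) -> (A=0 B=0)
  2. fill(B) -> (A=0 B=12)
  3. pour(B -> A) -> (A=9 B=3)
  4. empty(A) -> (A=0 B=3)
Reached target in 4 moves.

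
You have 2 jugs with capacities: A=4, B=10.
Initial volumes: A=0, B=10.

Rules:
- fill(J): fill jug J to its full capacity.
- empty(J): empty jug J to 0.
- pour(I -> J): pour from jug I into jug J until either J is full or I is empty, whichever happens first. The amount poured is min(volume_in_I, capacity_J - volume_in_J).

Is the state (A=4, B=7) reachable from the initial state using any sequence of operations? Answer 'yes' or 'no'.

BFS explored all 14 reachable states.
Reachable set includes: (0,0), (0,2), (0,4), (0,6), (0,8), (0,10), (2,0), (2,10), (4,0), (4,2), (4,4), (4,6) ...
Target (A=4, B=7) not in reachable set → no.

Answer: no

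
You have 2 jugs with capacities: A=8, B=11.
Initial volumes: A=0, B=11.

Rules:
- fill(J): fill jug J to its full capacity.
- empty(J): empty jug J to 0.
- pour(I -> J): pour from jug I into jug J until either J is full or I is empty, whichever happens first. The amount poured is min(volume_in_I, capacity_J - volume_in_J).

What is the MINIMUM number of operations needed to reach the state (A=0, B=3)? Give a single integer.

Answer: 2

Derivation:
BFS from (A=0, B=11). One shortest path:
  1. pour(B -> A) -> (A=8 B=3)
  2. empty(A) -> (A=0 B=3)
Reached target in 2 moves.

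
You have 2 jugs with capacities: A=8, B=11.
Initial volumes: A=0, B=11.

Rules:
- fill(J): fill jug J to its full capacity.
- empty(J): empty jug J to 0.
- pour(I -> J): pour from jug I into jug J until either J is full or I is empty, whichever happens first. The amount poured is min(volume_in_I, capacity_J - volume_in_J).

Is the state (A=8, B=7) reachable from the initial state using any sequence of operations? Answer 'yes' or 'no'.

BFS from (A=0, B=11):
  1. fill(A) -> (A=8 B=11)
  2. empty(B) -> (A=8 B=0)
  3. pour(A -> B) -> (A=0 B=8)
  4. fill(A) -> (A=8 B=8)
  5. pour(A -> B) -> (A=5 B=11)
  6. empty(B) -> (A=5 B=0)
  7. pour(A -> B) -> (A=0 B=5)
  8. fill(A) -> (A=8 B=5)
  9. pour(A -> B) -> (A=2 B=11)
  10. empty(B) -> (A=2 B=0)
  11. pour(A -> B) -> (A=0 B=2)
  12. fill(A) -> (A=8 B=2)
  13. pour(A -> B) -> (A=0 B=10)
  14. fill(A) -> (A=8 B=10)
  15. pour(A -> B) -> (A=7 B=11)
  16. empty(B) -> (A=7 B=0)
  17. pour(A -> B) -> (A=0 B=7)
  18. fill(A) -> (A=8 B=7)
Target reached → yes.

Answer: yes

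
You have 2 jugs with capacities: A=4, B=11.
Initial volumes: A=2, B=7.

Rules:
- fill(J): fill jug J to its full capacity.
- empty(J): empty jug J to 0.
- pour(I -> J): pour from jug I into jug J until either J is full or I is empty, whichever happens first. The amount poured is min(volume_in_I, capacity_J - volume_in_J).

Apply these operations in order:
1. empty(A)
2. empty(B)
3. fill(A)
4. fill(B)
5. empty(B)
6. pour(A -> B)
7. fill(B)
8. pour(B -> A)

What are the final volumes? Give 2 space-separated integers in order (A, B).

Answer: 4 7

Derivation:
Step 1: empty(A) -> (A=0 B=7)
Step 2: empty(B) -> (A=0 B=0)
Step 3: fill(A) -> (A=4 B=0)
Step 4: fill(B) -> (A=4 B=11)
Step 5: empty(B) -> (A=4 B=0)
Step 6: pour(A -> B) -> (A=0 B=4)
Step 7: fill(B) -> (A=0 B=11)
Step 8: pour(B -> A) -> (A=4 B=7)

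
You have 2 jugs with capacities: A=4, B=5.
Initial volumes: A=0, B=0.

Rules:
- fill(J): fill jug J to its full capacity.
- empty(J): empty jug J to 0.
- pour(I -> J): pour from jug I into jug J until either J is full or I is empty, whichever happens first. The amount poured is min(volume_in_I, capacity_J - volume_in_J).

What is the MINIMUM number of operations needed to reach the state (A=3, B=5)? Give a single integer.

Answer: 4

Derivation:
BFS from (A=0, B=0). One shortest path:
  1. fill(A) -> (A=4 B=0)
  2. pour(A -> B) -> (A=0 B=4)
  3. fill(A) -> (A=4 B=4)
  4. pour(A -> B) -> (A=3 B=5)
Reached target in 4 moves.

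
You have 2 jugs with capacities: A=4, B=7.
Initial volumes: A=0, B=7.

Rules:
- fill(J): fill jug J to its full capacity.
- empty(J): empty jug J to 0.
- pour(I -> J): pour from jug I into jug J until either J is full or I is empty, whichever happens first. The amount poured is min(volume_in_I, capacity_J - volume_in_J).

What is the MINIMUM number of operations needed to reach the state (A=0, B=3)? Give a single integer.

BFS from (A=0, B=7). One shortest path:
  1. pour(B -> A) -> (A=4 B=3)
  2. empty(A) -> (A=0 B=3)
Reached target in 2 moves.

Answer: 2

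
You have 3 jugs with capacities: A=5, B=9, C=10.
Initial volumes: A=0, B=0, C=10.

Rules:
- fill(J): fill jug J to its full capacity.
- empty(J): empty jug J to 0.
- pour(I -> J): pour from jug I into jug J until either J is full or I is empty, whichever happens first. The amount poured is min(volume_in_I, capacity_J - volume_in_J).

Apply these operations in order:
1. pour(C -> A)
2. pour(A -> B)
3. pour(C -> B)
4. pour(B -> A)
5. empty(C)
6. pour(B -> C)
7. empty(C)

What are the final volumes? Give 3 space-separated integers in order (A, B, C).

Step 1: pour(C -> A) -> (A=5 B=0 C=5)
Step 2: pour(A -> B) -> (A=0 B=5 C=5)
Step 3: pour(C -> B) -> (A=0 B=9 C=1)
Step 4: pour(B -> A) -> (A=5 B=4 C=1)
Step 5: empty(C) -> (A=5 B=4 C=0)
Step 6: pour(B -> C) -> (A=5 B=0 C=4)
Step 7: empty(C) -> (A=5 B=0 C=0)

Answer: 5 0 0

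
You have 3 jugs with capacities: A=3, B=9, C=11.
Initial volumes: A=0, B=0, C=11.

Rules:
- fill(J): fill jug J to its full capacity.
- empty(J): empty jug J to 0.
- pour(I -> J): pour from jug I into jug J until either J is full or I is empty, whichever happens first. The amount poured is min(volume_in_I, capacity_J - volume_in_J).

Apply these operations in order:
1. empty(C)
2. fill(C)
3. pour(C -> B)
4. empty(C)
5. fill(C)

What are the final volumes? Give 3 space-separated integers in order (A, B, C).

Step 1: empty(C) -> (A=0 B=0 C=0)
Step 2: fill(C) -> (A=0 B=0 C=11)
Step 3: pour(C -> B) -> (A=0 B=9 C=2)
Step 4: empty(C) -> (A=0 B=9 C=0)
Step 5: fill(C) -> (A=0 B=9 C=11)

Answer: 0 9 11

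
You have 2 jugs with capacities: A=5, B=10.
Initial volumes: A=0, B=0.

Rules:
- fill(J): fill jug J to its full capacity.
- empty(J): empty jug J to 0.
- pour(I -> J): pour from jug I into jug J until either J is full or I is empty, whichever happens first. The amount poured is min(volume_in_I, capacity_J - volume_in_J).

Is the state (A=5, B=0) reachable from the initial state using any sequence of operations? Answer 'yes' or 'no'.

BFS from (A=0, B=0):
  1. fill(A) -> (A=5 B=0)
Target reached → yes.

Answer: yes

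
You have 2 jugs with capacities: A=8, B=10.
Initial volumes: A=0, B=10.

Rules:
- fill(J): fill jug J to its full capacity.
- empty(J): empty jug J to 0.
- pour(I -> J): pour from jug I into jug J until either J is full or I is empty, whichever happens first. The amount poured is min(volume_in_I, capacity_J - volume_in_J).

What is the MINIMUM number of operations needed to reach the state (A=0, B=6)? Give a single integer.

Answer: 7

Derivation:
BFS from (A=0, B=10). One shortest path:
  1. fill(A) -> (A=8 B=10)
  2. empty(B) -> (A=8 B=0)
  3. pour(A -> B) -> (A=0 B=8)
  4. fill(A) -> (A=8 B=8)
  5. pour(A -> B) -> (A=6 B=10)
  6. empty(B) -> (A=6 B=0)
  7. pour(A -> B) -> (A=0 B=6)
Reached target in 7 moves.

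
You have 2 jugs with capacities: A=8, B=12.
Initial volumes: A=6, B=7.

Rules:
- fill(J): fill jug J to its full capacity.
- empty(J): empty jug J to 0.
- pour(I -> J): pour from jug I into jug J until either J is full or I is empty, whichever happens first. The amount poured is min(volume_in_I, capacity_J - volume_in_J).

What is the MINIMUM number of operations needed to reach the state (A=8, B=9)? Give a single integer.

BFS from (A=6, B=7). One shortest path:
  1. pour(B -> A) -> (A=8 B=5)
  2. empty(A) -> (A=0 B=5)
  3. pour(B -> A) -> (A=5 B=0)
  4. fill(B) -> (A=5 B=12)
  5. pour(B -> A) -> (A=8 B=9)
Reached target in 5 moves.

Answer: 5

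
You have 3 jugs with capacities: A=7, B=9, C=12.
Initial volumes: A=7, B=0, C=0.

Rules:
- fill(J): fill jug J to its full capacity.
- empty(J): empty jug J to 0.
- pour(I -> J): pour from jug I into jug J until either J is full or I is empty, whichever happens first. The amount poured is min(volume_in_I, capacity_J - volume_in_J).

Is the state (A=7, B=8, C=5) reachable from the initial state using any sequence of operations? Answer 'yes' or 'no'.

Answer: yes

Derivation:
BFS from (A=7, B=0, C=0):
  1. empty(A) -> (A=0 B=0 C=0)
  2. fill(B) -> (A=0 B=9 C=0)
  3. pour(B -> A) -> (A=7 B=2 C=0)
  4. empty(A) -> (A=0 B=2 C=0)
  5. pour(B -> C) -> (A=0 B=0 C=2)
  6. fill(B) -> (A=0 B=9 C=2)
  7. pour(B -> C) -> (A=0 B=0 C=11)
  8. fill(B) -> (A=0 B=9 C=11)
  9. pour(B -> C) -> (A=0 B=8 C=12)
  10. pour(C -> A) -> (A=7 B=8 C=5)
Target reached → yes.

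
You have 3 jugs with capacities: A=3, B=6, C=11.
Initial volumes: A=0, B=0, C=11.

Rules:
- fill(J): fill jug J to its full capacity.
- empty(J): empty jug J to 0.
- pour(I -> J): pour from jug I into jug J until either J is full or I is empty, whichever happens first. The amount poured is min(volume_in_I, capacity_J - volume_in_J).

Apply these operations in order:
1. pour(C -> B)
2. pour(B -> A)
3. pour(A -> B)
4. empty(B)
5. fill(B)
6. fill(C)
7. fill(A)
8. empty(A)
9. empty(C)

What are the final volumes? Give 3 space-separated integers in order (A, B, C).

Answer: 0 6 0

Derivation:
Step 1: pour(C -> B) -> (A=0 B=6 C=5)
Step 2: pour(B -> A) -> (A=3 B=3 C=5)
Step 3: pour(A -> B) -> (A=0 B=6 C=5)
Step 4: empty(B) -> (A=0 B=0 C=5)
Step 5: fill(B) -> (A=0 B=6 C=5)
Step 6: fill(C) -> (A=0 B=6 C=11)
Step 7: fill(A) -> (A=3 B=6 C=11)
Step 8: empty(A) -> (A=0 B=6 C=11)
Step 9: empty(C) -> (A=0 B=6 C=0)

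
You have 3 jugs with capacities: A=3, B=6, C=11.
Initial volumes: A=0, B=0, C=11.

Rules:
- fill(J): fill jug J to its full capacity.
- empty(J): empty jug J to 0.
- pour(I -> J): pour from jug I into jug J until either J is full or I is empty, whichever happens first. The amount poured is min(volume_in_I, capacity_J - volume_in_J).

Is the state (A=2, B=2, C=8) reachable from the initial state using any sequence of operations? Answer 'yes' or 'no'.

Answer: no

Derivation:
BFS explored all 236 reachable states.
Reachable set includes: (0,0,0), (0,0,1), (0,0,2), (0,0,3), (0,0,4), (0,0,5), (0,0,6), (0,0,7), (0,0,8), (0,0,9), (0,0,10), (0,0,11) ...
Target (A=2, B=2, C=8) not in reachable set → no.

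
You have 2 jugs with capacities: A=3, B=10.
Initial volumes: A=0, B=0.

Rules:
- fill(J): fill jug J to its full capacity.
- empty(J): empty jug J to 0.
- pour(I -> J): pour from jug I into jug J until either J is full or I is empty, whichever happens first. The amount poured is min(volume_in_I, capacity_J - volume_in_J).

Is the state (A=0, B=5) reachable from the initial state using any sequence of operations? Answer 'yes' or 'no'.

Answer: yes

Derivation:
BFS from (A=0, B=0):
  1. fill(A) -> (A=3 B=0)
  2. pour(A -> B) -> (A=0 B=3)
  3. fill(A) -> (A=3 B=3)
  4. pour(A -> B) -> (A=0 B=6)
  5. fill(A) -> (A=3 B=6)
  6. pour(A -> B) -> (A=0 B=9)
  7. fill(A) -> (A=3 B=9)
  8. pour(A -> B) -> (A=2 B=10)
  9. empty(B) -> (A=2 B=0)
  10. pour(A -> B) -> (A=0 B=2)
  11. fill(A) -> (A=3 B=2)
  12. pour(A -> B) -> (A=0 B=5)
Target reached → yes.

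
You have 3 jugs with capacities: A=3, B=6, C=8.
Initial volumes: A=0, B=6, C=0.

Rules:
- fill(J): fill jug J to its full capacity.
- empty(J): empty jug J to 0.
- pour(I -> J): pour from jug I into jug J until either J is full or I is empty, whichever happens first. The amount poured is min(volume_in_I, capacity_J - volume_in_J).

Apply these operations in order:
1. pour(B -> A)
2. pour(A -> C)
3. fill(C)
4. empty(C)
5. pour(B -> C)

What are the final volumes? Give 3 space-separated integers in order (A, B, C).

Answer: 0 0 3

Derivation:
Step 1: pour(B -> A) -> (A=3 B=3 C=0)
Step 2: pour(A -> C) -> (A=0 B=3 C=3)
Step 3: fill(C) -> (A=0 B=3 C=8)
Step 4: empty(C) -> (A=0 B=3 C=0)
Step 5: pour(B -> C) -> (A=0 B=0 C=3)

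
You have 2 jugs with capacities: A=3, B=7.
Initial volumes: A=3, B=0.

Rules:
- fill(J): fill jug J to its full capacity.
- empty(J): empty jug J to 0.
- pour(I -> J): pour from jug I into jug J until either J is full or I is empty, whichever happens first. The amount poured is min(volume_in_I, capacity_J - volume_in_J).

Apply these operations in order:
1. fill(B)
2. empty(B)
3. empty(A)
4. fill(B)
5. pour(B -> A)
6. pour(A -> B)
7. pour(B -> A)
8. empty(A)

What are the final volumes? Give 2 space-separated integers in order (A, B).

Answer: 0 4

Derivation:
Step 1: fill(B) -> (A=3 B=7)
Step 2: empty(B) -> (A=3 B=0)
Step 3: empty(A) -> (A=0 B=0)
Step 4: fill(B) -> (A=0 B=7)
Step 5: pour(B -> A) -> (A=3 B=4)
Step 6: pour(A -> B) -> (A=0 B=7)
Step 7: pour(B -> A) -> (A=3 B=4)
Step 8: empty(A) -> (A=0 B=4)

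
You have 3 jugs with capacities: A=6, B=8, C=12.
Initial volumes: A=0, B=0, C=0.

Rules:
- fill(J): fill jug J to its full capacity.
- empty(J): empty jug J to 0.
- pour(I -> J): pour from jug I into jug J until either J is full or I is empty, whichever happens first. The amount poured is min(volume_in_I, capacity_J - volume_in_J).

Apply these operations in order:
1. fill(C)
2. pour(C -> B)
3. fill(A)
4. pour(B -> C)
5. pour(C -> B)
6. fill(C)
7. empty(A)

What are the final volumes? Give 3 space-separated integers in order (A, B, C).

Step 1: fill(C) -> (A=0 B=0 C=12)
Step 2: pour(C -> B) -> (A=0 B=8 C=4)
Step 3: fill(A) -> (A=6 B=8 C=4)
Step 4: pour(B -> C) -> (A=6 B=0 C=12)
Step 5: pour(C -> B) -> (A=6 B=8 C=4)
Step 6: fill(C) -> (A=6 B=8 C=12)
Step 7: empty(A) -> (A=0 B=8 C=12)

Answer: 0 8 12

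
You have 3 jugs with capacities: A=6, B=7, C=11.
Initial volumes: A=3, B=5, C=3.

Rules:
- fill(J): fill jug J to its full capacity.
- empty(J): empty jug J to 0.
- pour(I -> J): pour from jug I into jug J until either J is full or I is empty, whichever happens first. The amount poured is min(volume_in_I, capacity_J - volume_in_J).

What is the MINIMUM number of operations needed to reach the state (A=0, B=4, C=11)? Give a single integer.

Answer: 4

Derivation:
BFS from (A=3, B=5, C=3). One shortest path:
  1. empty(A) -> (A=0 B=5 C=3)
  2. pour(B -> C) -> (A=0 B=0 C=8)
  3. fill(B) -> (A=0 B=7 C=8)
  4. pour(B -> C) -> (A=0 B=4 C=11)
Reached target in 4 moves.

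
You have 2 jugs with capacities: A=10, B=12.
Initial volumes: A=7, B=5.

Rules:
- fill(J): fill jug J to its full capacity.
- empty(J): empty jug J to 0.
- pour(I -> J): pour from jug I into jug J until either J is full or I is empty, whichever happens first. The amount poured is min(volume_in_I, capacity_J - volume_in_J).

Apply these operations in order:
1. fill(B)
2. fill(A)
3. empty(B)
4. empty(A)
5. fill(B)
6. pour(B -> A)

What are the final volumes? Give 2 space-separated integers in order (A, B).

Step 1: fill(B) -> (A=7 B=12)
Step 2: fill(A) -> (A=10 B=12)
Step 3: empty(B) -> (A=10 B=0)
Step 4: empty(A) -> (A=0 B=0)
Step 5: fill(B) -> (A=0 B=12)
Step 6: pour(B -> A) -> (A=10 B=2)

Answer: 10 2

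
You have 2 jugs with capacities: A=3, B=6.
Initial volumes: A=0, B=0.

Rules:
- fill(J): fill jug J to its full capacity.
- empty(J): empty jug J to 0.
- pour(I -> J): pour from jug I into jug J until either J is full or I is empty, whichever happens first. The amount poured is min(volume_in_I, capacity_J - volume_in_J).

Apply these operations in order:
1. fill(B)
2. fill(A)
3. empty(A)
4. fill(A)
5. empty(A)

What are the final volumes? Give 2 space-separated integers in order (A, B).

Answer: 0 6

Derivation:
Step 1: fill(B) -> (A=0 B=6)
Step 2: fill(A) -> (A=3 B=6)
Step 3: empty(A) -> (A=0 B=6)
Step 4: fill(A) -> (A=3 B=6)
Step 5: empty(A) -> (A=0 B=6)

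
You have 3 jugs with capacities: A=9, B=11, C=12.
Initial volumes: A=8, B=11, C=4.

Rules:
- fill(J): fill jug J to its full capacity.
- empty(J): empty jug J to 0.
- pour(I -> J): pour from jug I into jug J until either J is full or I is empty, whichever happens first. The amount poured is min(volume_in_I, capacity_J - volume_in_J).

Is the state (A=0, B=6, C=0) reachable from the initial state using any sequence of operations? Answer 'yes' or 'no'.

Answer: yes

Derivation:
BFS from (A=8, B=11, C=4):
  1. empty(A) -> (A=0 B=11 C=4)
  2. pour(B -> A) -> (A=9 B=2 C=4)
  3. empty(A) -> (A=0 B=2 C=4)
  4. pour(C -> B) -> (A=0 B=6 C=0)
Target reached → yes.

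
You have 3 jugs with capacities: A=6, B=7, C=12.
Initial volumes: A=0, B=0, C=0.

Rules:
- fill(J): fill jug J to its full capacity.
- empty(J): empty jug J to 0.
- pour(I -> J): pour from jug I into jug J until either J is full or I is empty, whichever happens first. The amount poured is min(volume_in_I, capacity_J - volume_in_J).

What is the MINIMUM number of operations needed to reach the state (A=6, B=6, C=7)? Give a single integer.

Answer: 5

Derivation:
BFS from (A=0, B=0, C=0). One shortest path:
  1. fill(A) -> (A=6 B=0 C=0)
  2. fill(B) -> (A=6 B=7 C=0)
  3. pour(B -> C) -> (A=6 B=0 C=7)
  4. pour(A -> B) -> (A=0 B=6 C=7)
  5. fill(A) -> (A=6 B=6 C=7)
Reached target in 5 moves.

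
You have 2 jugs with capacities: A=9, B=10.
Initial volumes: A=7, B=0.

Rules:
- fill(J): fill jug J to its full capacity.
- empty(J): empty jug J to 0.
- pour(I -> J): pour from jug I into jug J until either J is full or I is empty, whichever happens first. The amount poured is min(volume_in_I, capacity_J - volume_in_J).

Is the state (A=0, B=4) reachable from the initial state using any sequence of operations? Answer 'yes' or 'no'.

BFS from (A=7, B=0):
  1. pour(A -> B) -> (A=0 B=7)
  2. fill(A) -> (A=9 B=7)
  3. pour(A -> B) -> (A=6 B=10)
  4. empty(B) -> (A=6 B=0)
  5. pour(A -> B) -> (A=0 B=6)
  6. fill(A) -> (A=9 B=6)
  7. pour(A -> B) -> (A=5 B=10)
  8. empty(B) -> (A=5 B=0)
  9. pour(A -> B) -> (A=0 B=5)
  10. fill(A) -> (A=9 B=5)
  11. pour(A -> B) -> (A=4 B=10)
  12. empty(B) -> (A=4 B=0)
  13. pour(A -> B) -> (A=0 B=4)
Target reached → yes.

Answer: yes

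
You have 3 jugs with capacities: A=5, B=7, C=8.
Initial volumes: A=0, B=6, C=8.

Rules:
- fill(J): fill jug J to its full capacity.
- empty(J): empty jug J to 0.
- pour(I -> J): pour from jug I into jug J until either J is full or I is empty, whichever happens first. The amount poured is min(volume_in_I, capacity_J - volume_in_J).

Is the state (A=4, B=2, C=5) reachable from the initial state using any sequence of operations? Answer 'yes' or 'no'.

BFS explored all 264 reachable states.
Reachable set includes: (0,0,0), (0,0,1), (0,0,2), (0,0,3), (0,0,4), (0,0,5), (0,0,6), (0,0,7), (0,0,8), (0,1,0), (0,1,1), (0,1,2) ...
Target (A=4, B=2, C=5) not in reachable set → no.

Answer: no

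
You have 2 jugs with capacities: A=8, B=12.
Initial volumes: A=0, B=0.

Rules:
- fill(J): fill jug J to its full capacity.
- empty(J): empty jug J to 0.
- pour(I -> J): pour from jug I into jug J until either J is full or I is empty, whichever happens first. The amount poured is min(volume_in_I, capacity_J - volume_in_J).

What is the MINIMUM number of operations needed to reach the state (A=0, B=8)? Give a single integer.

BFS from (A=0, B=0). One shortest path:
  1. fill(A) -> (A=8 B=0)
  2. pour(A -> B) -> (A=0 B=8)
Reached target in 2 moves.

Answer: 2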